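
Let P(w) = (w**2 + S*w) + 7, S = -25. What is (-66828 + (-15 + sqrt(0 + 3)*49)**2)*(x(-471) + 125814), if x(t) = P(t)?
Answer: -21350557800 - 528372390*sqrt(3) ≈ -2.2266e+10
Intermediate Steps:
P(w) = 7 + w**2 - 25*w (P(w) = (w**2 - 25*w) + 7 = 7 + w**2 - 25*w)
x(t) = 7 + t**2 - 25*t
(-66828 + (-15 + sqrt(0 + 3)*49)**2)*(x(-471) + 125814) = (-66828 + (-15 + sqrt(0 + 3)*49)**2)*((7 + (-471)**2 - 25*(-471)) + 125814) = (-66828 + (-15 + sqrt(3)*49)**2)*((7 + 221841 + 11775) + 125814) = (-66828 + (-15 + 49*sqrt(3))**2)*(233623 + 125814) = (-66828 + (-15 + 49*sqrt(3))**2)*359437 = -24020455836 + 359437*(-15 + 49*sqrt(3))**2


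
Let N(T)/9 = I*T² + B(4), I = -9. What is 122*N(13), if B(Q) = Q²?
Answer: -1652490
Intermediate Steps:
N(T) = 144 - 81*T² (N(T) = 9*(-9*T² + 4²) = 9*(-9*T² + 16) = 9*(16 - 9*T²) = 144 - 81*T²)
122*N(13) = 122*(144 - 81*13²) = 122*(144 - 81*169) = 122*(144 - 13689) = 122*(-13545) = -1652490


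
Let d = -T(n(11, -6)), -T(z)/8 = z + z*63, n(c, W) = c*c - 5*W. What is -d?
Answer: -77312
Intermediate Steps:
n(c, W) = c² - 5*W
T(z) = -512*z (T(z) = -8*(z + z*63) = -8*(z + 63*z) = -512*z)
d = 77312 (d = -(-512)*(11² - 5*(-6)) = -(-512)*(121 + 30) = -(-512)*151 = -1*(-77312) = 77312)
-d = -1*77312 = -77312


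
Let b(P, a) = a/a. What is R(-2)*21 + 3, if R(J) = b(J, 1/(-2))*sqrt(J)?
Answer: 3 + 21*I*sqrt(2) ≈ 3.0 + 29.698*I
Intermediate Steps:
b(P, a) = 1
R(J) = sqrt(J) (R(J) = 1*sqrt(J) = sqrt(J))
R(-2)*21 + 3 = sqrt(-2)*21 + 3 = (I*sqrt(2))*21 + 3 = 21*I*sqrt(2) + 3 = 3 + 21*I*sqrt(2)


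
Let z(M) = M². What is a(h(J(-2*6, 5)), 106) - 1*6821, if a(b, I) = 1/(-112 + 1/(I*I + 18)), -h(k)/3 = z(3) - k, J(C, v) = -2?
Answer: -8597520241/1260447 ≈ -6821.0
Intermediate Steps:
h(k) = -27 + 3*k (h(k) = -3*(3² - k) = -3*(9 - k) = -27 + 3*k)
a(b, I) = 1/(-112 + 1/(18 + I²)) (a(b, I) = 1/(-112 + 1/(I² + 18)) = 1/(-112 + 1/(18 + I²)))
a(h(J(-2*6, 5)), 106) - 1*6821 = (-18 - 1*106²)/(2015 + 112*106²) - 1*6821 = (-18 - 1*11236)/(2015 + 112*11236) - 6821 = (-18 - 11236)/(2015 + 1258432) - 6821 = -11254/1260447 - 6821 = -8597520241/1260447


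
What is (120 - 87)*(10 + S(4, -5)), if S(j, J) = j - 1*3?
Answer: 363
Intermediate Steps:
S(j, J) = -3 + j (S(j, J) = j - 3 = -3 + j)
(120 - 87)*(10 + S(4, -5)) = (120 - 87)*(10 + (-3 + 4)) = 33*(10 + 1) = 33*11 = 363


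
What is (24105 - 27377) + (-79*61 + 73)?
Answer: -8018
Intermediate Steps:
(24105 - 27377) + (-79*61 + 73) = -3272 + (-4819 + 73) = -3272 - 4746 = -8018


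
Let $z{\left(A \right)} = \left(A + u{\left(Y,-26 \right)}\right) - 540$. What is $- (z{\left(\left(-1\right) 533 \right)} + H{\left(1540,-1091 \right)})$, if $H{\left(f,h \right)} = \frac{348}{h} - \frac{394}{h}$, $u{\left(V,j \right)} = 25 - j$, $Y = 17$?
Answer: $\frac{1114956}{1091} \approx 1022.0$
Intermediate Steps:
$z{\left(A \right)} = -489 + A$ ($z{\left(A \right)} = \left(A + \left(25 - -26\right)\right) - 540 = \left(A + \left(25 + 26\right)\right) - 540 = \left(A + 51\right) - 540 = \left(51 + A\right) - 540 = -489 + A$)
$H{\left(f,h \right)} = - \frac{46}{h}$
$- (z{\left(\left(-1\right) 533 \right)} + H{\left(1540,-1091 \right)}) = - (\left(-489 - 533\right) - \frac{46}{-1091}) = - (\left(-489 - 533\right) - - \frac{46}{1091}) = - (-1022 + \frac{46}{1091}) = \left(-1\right) \left(- \frac{1114956}{1091}\right) = \frac{1114956}{1091}$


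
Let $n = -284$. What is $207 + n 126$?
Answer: $-35577$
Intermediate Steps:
$207 + n 126 = 207 - 35784 = -35577$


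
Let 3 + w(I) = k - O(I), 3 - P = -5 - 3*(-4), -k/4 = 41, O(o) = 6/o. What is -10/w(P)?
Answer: 20/331 ≈ 0.060423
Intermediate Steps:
k = -164 (k = -4*41 = -164)
P = -4 (P = 3 - (-5 - 3*(-4)) = 3 - (-5 + 12) = 3 - 1*7 = 3 - 7 = -4)
w(I) = -167 - 6/I (w(I) = -3 + (-164 - 6/I) = -167 - 6/I)
-10/w(P) = -10/(-167 - 6/(-4)) = -10/(-167 - 6*(-1/4)) = -10/(-167 + 3/2) = -10/(-331/2) = -10*(-2/331) = 20/331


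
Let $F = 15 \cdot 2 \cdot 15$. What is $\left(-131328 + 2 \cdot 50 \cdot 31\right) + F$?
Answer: $-127778$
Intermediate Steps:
$F = 450$ ($F = 30 \cdot 15 = 450$)
$\left(-131328 + 2 \cdot 50 \cdot 31\right) + F = \left(-131328 + 2 \cdot 50 \cdot 31\right) + 450 = \left(-131328 + 100 \cdot 31\right) + 450 = \left(-131328 + 3100\right) + 450 = -128228 + 450 = -127778$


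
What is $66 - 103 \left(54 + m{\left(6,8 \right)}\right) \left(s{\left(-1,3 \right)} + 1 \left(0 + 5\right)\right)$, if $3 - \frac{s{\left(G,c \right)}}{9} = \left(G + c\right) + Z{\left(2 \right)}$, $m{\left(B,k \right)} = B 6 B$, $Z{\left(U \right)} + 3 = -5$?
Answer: $-2391594$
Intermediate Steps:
$Z{\left(U \right)} = -8$ ($Z{\left(U \right)} = -3 - 5 = -8$)
$m{\left(B,k \right)} = 6 B^{2}$ ($m{\left(B,k \right)} = 6 B B = 6 B^{2}$)
$s{\left(G,c \right)} = 99 - 9 G - 9 c$ ($s{\left(G,c \right)} = 27 - 9 \left(\left(G + c\right) - 8\right) = 27 - 9 \left(-8 + G + c\right) = 27 - \left(-72 + 9 G + 9 c\right) = 99 - 9 G - 9 c$)
$66 - 103 \left(54 + m{\left(6,8 \right)}\right) \left(s{\left(-1,3 \right)} + 1 \left(0 + 5\right)\right) = 66 - 103 \left(54 + 6 \cdot 6^{2}\right) \left(\left(99 - -9 - 27\right) + 1 \left(0 + 5\right)\right) = 66 - 103 \left(54 + 6 \cdot 36\right) \left(\left(99 + 9 - 27\right) + 1 \cdot 5\right) = 66 - 103 \left(54 + 216\right) \left(81 + 5\right) = 66 - 103 \cdot 270 \cdot 86 = 66 - 2391660 = -2391594$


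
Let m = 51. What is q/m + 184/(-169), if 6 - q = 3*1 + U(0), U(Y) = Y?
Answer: -2959/2873 ≈ -1.0299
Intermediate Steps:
q = 3 (q = 6 - (3*1 + 0) = 6 - (3 + 0) = 6 - 1*3 = 6 - 3 = 3)
q/m + 184/(-169) = 3/51 + 184/(-169) = 3*(1/51) + 184*(-1/169) = 1/17 - 184/169 = -2959/2873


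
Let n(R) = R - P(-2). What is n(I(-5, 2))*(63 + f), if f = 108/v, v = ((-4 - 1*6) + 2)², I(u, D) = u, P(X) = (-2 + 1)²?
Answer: -3105/8 ≈ -388.13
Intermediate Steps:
P(X) = 1 (P(X) = (-1)² = 1)
n(R) = -1 + R (n(R) = R - 1*1 = R - 1 = -1 + R)
v = 64 (v = ((-4 - 6) + 2)² = (-10 + 2)² = (-8)² = 64)
f = 27/16 (f = 108/64 = 108*(1/64) = 27/16 ≈ 1.6875)
n(I(-5, 2))*(63 + f) = (-1 - 5)*(63 + 27/16) = -6*1035/16 = -3105/8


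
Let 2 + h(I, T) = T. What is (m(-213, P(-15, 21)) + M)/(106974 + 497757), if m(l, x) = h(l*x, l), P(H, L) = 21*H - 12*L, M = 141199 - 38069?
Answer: 34305/201577 ≈ 0.17018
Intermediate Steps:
M = 103130
P(H, L) = -12*L + 21*H
h(I, T) = -2 + T
m(l, x) = -2 + l
(m(-213, P(-15, 21)) + M)/(106974 + 497757) = ((-2 - 213) + 103130)/(106974 + 497757) = (-215 + 103130)/604731 = 102915*(1/604731) = 34305/201577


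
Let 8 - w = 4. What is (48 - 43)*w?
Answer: 20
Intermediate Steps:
w = 4 (w = 8 - 1*4 = 8 - 4 = 4)
(48 - 43)*w = (48 - 43)*4 = 5*4 = 20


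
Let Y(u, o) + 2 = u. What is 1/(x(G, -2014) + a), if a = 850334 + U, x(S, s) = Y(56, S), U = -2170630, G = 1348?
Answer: -1/1320242 ≈ -7.5744e-7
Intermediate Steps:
Y(u, o) = -2 + u
x(S, s) = 54 (x(S, s) = -2 + 56 = 54)
a = -1320296 (a = 850334 - 2170630 = -1320296)
1/(x(G, -2014) + a) = 1/(54 - 1320296) = 1/(-1320242) = -1/1320242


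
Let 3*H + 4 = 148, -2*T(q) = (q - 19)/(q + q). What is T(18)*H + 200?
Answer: 602/3 ≈ 200.67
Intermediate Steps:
T(q) = -(-19 + q)/(4*q) (T(q) = -(q - 19)/(2*(q + q)) = -(-19 + q)/(2*(2*q)) = -(-19 + q)*1/(2*q)/2 = -(-19 + q)/(4*q))
H = 48 (H = -4/3 + (⅓)*148 = -4/3 + 148/3 = 48)
T(18)*H + 200 = ((¼)*(19 - 1*18)/18)*48 + 200 = ((¼)*(1/18)*(19 - 18))*48 + 200 = ((¼)*(1/18)*1)*48 + 200 = (1/72)*48 + 200 = ⅔ + 200 = 602/3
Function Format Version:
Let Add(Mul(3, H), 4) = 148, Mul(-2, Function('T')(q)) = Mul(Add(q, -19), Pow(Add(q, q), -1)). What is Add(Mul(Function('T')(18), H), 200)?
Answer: Rational(602, 3) ≈ 200.67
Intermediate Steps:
Function('T')(q) = Mul(Rational(-1, 4), Pow(q, -1), Add(-19, q)) (Function('T')(q) = Mul(Rational(-1, 2), Mul(Add(q, -19), Pow(Add(q, q), -1))) = Mul(Rational(-1, 2), Mul(Add(-19, q), Pow(Mul(2, q), -1))) = Mul(Rational(-1, 2), Mul(Add(-19, q), Mul(Rational(1, 2), Pow(q, -1)))) = Mul(Rational(-1, 2), Mul(Rational(1, 2), Pow(q, -1), Add(-19, q))) = Mul(Rational(-1, 4), Pow(q, -1), Add(-19, q)))
H = 48 (H = Add(Rational(-4, 3), Mul(Rational(1, 3), 148)) = Add(Rational(-4, 3), Rational(148, 3)) = 48)
Add(Mul(Function('T')(18), H), 200) = Add(Mul(Mul(Rational(1, 4), Pow(18, -1), Add(19, Mul(-1, 18))), 48), 200) = Add(Mul(Mul(Rational(1, 4), Rational(1, 18), Add(19, -18)), 48), 200) = Add(Mul(Mul(Rational(1, 4), Rational(1, 18), 1), 48), 200) = Add(Mul(Rational(1, 72), 48), 200) = Add(Rational(2, 3), 200) = Rational(602, 3)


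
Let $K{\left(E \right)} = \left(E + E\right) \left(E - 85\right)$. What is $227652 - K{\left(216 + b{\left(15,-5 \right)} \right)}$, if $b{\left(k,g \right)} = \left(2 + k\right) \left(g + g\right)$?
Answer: $231240$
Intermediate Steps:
$b{\left(k,g \right)} = 2 g \left(2 + k\right)$ ($b{\left(k,g \right)} = \left(2 + k\right) 2 g = 2 g \left(2 + k\right)$)
$K{\left(E \right)} = 2 E \left(-85 + E\right)$ ($K{\left(E \right)} = 2 E \left(E - 85\right) = 2 E \left(-85 + E\right)$)
$227652 - K{\left(216 + b{\left(15,-5 \right)} \right)} = 227652 - 2 \left(216 + 2 \left(-5\right) \left(2 + 15\right)\right) \left(-85 + \left(216 + 2 \left(-5\right) \left(2 + 15\right)\right)\right) = 227652 - 2 \left(216 + 2 \left(-5\right) 17\right) \left(-85 + \left(216 + 2 \left(-5\right) 17\right)\right) = 227652 - 2 \left(216 - 170\right) \left(-85 + \left(216 - 170\right)\right) = 227652 - 2 \cdot 46 \left(-85 + 46\right) = 227652 - 2 \cdot 46 \left(-39\right) = 227652 - -3588 = 227652 + 3588 = 231240$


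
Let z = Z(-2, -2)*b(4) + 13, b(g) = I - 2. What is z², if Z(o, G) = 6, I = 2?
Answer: 169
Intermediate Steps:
b(g) = 0 (b(g) = 2 - 2 = 0)
z = 13 (z = 6*0 + 13 = 0 + 13 = 13)
z² = 13² = 169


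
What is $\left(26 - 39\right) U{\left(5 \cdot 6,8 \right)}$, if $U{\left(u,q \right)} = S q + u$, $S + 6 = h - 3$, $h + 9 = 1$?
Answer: $1378$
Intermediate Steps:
$h = -8$ ($h = -9 + 1 = -8$)
$S = -17$ ($S = -6 - 11 = -17$)
$U{\left(u,q \right)} = u - 17 q$ ($U{\left(u,q \right)} = - 17 q + u = u - 17 q$)
$\left(26 - 39\right) U{\left(5 \cdot 6,8 \right)} = \left(26 - 39\right) \left(5 \cdot 6 - 136\right) = - 13 \left(30 - 136\right) = \left(-13\right) \left(-106\right) = 1378$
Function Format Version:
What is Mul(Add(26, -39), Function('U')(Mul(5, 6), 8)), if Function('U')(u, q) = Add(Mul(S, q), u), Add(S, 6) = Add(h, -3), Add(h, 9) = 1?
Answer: 1378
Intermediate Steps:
h = -8 (h = Add(-9, 1) = -8)
S = -17 (S = Add(-6, Add(-8, -3)) = Add(-6, -11) = -17)
Function('U')(u, q) = Add(u, Mul(-17, q)) (Function('U')(u, q) = Add(Mul(-17, q), u) = Add(u, Mul(-17, q)))
Mul(Add(26, -39), Function('U')(Mul(5, 6), 8)) = Mul(Add(26, -39), Add(Mul(5, 6), Mul(-17, 8))) = Mul(-13, Add(30, -136)) = Mul(-13, -106) = 1378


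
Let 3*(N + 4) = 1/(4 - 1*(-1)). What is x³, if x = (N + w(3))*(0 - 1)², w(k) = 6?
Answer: 29791/3375 ≈ 8.8270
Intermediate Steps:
N = -59/15 (N = -4 + 1/(3*(4 - 1*(-1))) = -4 + 1/(3*(4 + 1)) = -4 + (⅓)/5 = -4 + (⅓)*(⅕) = -4 + 1/15 = -59/15 ≈ -3.9333)
x = 31/15 (x = (-59/15 + 6)*(0 - 1)² = (31/15)*(-1)² = (31/15)*1 = 31/15 ≈ 2.0667)
x³ = (31/15)³ = 29791/3375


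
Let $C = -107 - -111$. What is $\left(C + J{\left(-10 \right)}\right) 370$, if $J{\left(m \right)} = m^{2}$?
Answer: $38480$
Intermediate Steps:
$C = 4$ ($C = -107 + 111 = 4$)
$\left(C + J{\left(-10 \right)}\right) 370 = \left(4 + \left(-10\right)^{2}\right) 370 = \left(4 + 100\right) 370 = 104 \cdot 370 = 38480$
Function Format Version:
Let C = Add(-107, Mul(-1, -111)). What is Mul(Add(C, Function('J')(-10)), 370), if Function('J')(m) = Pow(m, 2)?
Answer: 38480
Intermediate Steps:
C = 4 (C = Add(-107, 111) = 4)
Mul(Add(C, Function('J')(-10)), 370) = Mul(Add(4, Pow(-10, 2)), 370) = Mul(Add(4, 100), 370) = Mul(104, 370) = 38480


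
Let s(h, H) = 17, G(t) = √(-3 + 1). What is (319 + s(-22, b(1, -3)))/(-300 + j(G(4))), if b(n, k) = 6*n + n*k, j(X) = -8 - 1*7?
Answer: -16/15 ≈ -1.0667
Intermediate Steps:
G(t) = I*√2 (G(t) = √(-2) = I*√2)
j(X) = -15 (j(X) = -8 - 7 = -15)
b(n, k) = 6*n + k*n
(319 + s(-22, b(1, -3)))/(-300 + j(G(4))) = (319 + 17)/(-300 - 15) = 336/(-315) = 336*(-1/315) = -16/15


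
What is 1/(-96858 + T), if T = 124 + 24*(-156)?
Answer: -1/100478 ≈ -9.9524e-6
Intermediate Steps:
T = -3620 (T = 124 - 3744 = -3620)
1/(-96858 + T) = 1/(-96858 - 3620) = 1/(-100478) = -1/100478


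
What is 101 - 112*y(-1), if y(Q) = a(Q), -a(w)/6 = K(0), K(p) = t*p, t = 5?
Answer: 101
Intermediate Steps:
K(p) = 5*p
a(w) = 0 (a(w) = -30*0 = -6*0 = 0)
y(Q) = 0
101 - 112*y(-1) = 101 - 112*0 = 101 + 0 = 101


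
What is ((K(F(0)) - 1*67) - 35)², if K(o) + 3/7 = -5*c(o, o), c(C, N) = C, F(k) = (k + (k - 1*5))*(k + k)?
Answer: 514089/49 ≈ 10492.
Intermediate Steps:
F(k) = 2*k*(-5 + 2*k) (F(k) = (k + (k - 5))*(2*k) = (k + (-5 + k))*(2*k) = (-5 + 2*k)*(2*k) = 2*k*(-5 + 2*k))
K(o) = -3/7 - 5*o
((K(F(0)) - 1*67) - 35)² = (((-3/7 - 10*0*(-5 + 2*0)) - 1*67) - 35)² = (((-3/7 - 10*0*(-5 + 0)) - 67) - 35)² = (((-3/7 - 10*0*(-5)) - 67) - 35)² = (((-3/7 - 5*0) - 67) - 35)² = (((-3/7 + 0) - 67) - 35)² = ((-3/7 - 67) - 35)² = (-472/7 - 35)² = (-717/7)² = 514089/49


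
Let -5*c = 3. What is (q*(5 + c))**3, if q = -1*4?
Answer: -681472/125 ≈ -5451.8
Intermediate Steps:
c = -3/5 (c = -1/5*3 = -3/5 ≈ -0.60000)
q = -4
(q*(5 + c))**3 = (-4*(5 - 3/5))**3 = (-4*22/5)**3 = (-88/5)**3 = -681472/125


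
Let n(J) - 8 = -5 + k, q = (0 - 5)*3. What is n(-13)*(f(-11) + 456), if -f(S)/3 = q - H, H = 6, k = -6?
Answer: -1557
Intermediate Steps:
q = -15 (q = -5*3 = -15)
f(S) = 63 (f(S) = -3*(-15 - 1*6) = -3*(-15 - 6) = -3*(-21) = 63)
n(J) = -3 (n(J) = 8 + (-5 - 6) = 8 - 11 = -3)
n(-13)*(f(-11) + 456) = -3*(63 + 456) = -3*519 = -1557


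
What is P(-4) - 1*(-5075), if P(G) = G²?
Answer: 5091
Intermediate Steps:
P(-4) - 1*(-5075) = (-4)² - 1*(-5075) = 16 + 5075 = 5091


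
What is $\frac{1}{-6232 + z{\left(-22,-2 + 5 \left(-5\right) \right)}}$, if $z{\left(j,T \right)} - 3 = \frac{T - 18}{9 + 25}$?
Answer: $- \frac{34}{211831} \approx -0.00016051$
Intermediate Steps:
$z{\left(j,T \right)} = \frac{42}{17} + \frac{T}{34}$ ($z{\left(j,T \right)} = 3 + \frac{T - 18}{9 + 25} = 3 + \frac{-18 + T}{34} = 3 + \left(-18 + T\right) \frac{1}{34} = 3 + \left(- \frac{9}{17} + \frac{T}{34}\right) = \frac{42}{17} + \frac{T}{34}$)
$\frac{1}{-6232 + z{\left(-22,-2 + 5 \left(-5\right) \right)}} = \frac{1}{-6232 + \left(\frac{42}{17} + \frac{-2 + 5 \left(-5\right)}{34}\right)} = \frac{1}{-6232 + \left(\frac{42}{17} + \frac{-2 - 25}{34}\right)} = \frac{1}{-6232 + \left(\frac{42}{17} + \frac{1}{34} \left(-27\right)\right)} = \frac{1}{-6232 + \left(\frac{42}{17} - \frac{27}{34}\right)} = \frac{1}{-6232 + \frac{57}{34}} = \frac{1}{- \frac{211831}{34}} = - \frac{34}{211831}$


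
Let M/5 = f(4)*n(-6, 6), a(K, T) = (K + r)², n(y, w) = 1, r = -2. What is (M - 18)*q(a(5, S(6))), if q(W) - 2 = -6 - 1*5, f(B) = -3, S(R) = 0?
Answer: 297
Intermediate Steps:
a(K, T) = (-2 + K)² (a(K, T) = (K - 2)² = (-2 + K)²)
q(W) = -9 (q(W) = 2 + (-6 - 1*5) = 2 + (-6 - 5) = 2 - 11 = -9)
M = -15 (M = 5*(-3*1) = 5*(-3) = -15)
(M - 18)*q(a(5, S(6))) = (-15 - 18)*(-9) = -33*(-9) = 297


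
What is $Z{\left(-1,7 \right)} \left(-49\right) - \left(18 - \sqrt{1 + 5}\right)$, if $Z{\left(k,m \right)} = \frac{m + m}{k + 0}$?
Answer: $668 + \sqrt{6} \approx 670.45$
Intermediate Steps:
$Z{\left(k,m \right)} = \frac{2 m}{k}$
$Z{\left(-1,7 \right)} \left(-49\right) - \left(18 - \sqrt{1 + 5}\right) = 2 \cdot 7 \frac{1}{-1} \left(-49\right) - \left(18 - \sqrt{1 + 5}\right) = 2 \cdot 7 \left(-1\right) \left(-49\right) - \left(18 - \sqrt{6}\right) = \left(-14\right) \left(-49\right) - \left(18 - \sqrt{6}\right) = 686 - \left(18 - \sqrt{6}\right) = 668 + \sqrt{6}$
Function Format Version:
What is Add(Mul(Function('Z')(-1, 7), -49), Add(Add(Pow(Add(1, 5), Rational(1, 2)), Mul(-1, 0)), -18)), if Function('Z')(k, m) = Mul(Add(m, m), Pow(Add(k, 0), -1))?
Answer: Add(668, Pow(6, Rational(1, 2))) ≈ 670.45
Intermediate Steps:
Function('Z')(k, m) = Mul(2, m, Pow(k, -1)) (Function('Z')(k, m) = Mul(Mul(2, m), Pow(k, -1)) = Mul(2, m, Pow(k, -1)))
Add(Mul(Function('Z')(-1, 7), -49), Add(Add(Pow(Add(1, 5), Rational(1, 2)), Mul(-1, 0)), -18)) = Add(Mul(Mul(2, 7, Pow(-1, -1)), -49), Add(Add(Pow(Add(1, 5), Rational(1, 2)), Mul(-1, 0)), -18)) = Add(Mul(Mul(2, 7, -1), -49), Add(Add(Pow(6, Rational(1, 2)), 0), -18)) = Add(Mul(-14, -49), Add(Pow(6, Rational(1, 2)), -18)) = Add(686, Add(-18, Pow(6, Rational(1, 2)))) = Add(668, Pow(6, Rational(1, 2)))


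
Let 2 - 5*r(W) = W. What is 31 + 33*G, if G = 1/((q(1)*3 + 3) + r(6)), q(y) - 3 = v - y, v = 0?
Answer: 1436/41 ≈ 35.024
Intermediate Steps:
r(W) = ⅖ - W/5
q(y) = 3 - y (q(y) = 3 + (0 - y) = 3 - y)
G = 5/41 (G = 1/(((3 - 1*1)*3 + 3) + (⅖ - ⅕*6)) = 1/(((3 - 1)*3 + 3) + (⅖ - 6/5)) = 1/((2*3 + 3) - ⅘) = 1/((6 + 3) - ⅘) = 1/(9 - ⅘) = 1/(41/5) = 5/41 ≈ 0.12195)
31 + 33*G = 31 + 33*(5/41) = 31 + 165/41 = 1436/41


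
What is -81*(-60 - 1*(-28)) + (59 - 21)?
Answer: 2630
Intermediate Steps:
-81*(-60 - 1*(-28)) + (59 - 21) = -81*(-60 + 28) + 38 = -81*(-32) + 38 = 2592 + 38 = 2630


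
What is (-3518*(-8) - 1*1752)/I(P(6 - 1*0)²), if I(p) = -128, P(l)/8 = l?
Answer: -3299/16 ≈ -206.19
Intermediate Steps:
P(l) = 8*l
(-3518*(-8) - 1*1752)/I(P(6 - 1*0)²) = (-3518*(-8) - 1*1752)/(-128) = (28144 - 1752)*(-1/128) = 26392*(-1/128) = -3299/16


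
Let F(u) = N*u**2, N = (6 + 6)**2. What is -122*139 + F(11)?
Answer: 466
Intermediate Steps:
N = 144 (N = 12**2 = 144)
F(u) = 144*u**2
-122*139 + F(11) = -122*139 + 144*11**2 = -16958 + 144*121 = -16958 + 17424 = 466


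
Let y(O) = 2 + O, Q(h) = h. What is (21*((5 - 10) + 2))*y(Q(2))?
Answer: -252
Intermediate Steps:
(21*((5 - 10) + 2))*y(Q(2)) = (21*((5 - 10) + 2))*(2 + 2) = (21*(-5 + 2))*4 = (21*(-3))*4 = -63*4 = -252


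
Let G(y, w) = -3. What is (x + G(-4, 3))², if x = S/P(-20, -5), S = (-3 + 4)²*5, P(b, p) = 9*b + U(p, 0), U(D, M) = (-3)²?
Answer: 268324/29241 ≈ 9.1763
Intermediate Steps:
U(D, M) = 9
P(b, p) = 9 + 9*b (P(b, p) = 9*b + 9 = 9 + 9*b)
S = 5 (S = 1²*5 = 1*5 = 5)
x = -5/171 (x = 5/(9 + 9*(-20)) = 5/(9 - 180) = 5/(-171) = 5*(-1/171) = -5/171 ≈ -0.029240)
(x + G(-4, 3))² = (-5/171 - 3)² = (-518/171)² = 268324/29241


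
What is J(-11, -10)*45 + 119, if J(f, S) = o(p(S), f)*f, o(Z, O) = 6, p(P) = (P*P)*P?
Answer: -2851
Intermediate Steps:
p(P) = P³ (p(P) = P²*P = P³)
J(f, S) = 6*f
J(-11, -10)*45 + 119 = (6*(-11))*45 + 119 = -66*45 + 119 = -2970 + 119 = -2851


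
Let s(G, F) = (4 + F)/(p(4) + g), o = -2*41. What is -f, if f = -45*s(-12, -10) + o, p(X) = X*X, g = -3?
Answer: 796/13 ≈ 61.231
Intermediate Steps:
o = -82
p(X) = X**2
s(G, F) = 4/13 + F/13 (s(G, F) = (4 + F)/(4**2 - 3) = (4 + F)/(16 - 3) = (4 + F)/13 = (4 + F)*(1/13) = 4/13 + F/13)
f = -796/13 (f = -45*(4/13 + (1/13)*(-10)) - 82 = -45*(4/13 - 10/13) - 82 = -45*(-6/13) - 82 = 270/13 - 82 = -796/13 ≈ -61.231)
-f = -1*(-796/13) = 796/13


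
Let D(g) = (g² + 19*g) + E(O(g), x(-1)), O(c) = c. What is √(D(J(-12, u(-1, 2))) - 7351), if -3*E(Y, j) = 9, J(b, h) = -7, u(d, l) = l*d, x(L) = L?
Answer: I*√7438 ≈ 86.244*I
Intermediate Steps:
u(d, l) = d*l
E(Y, j) = -3 (E(Y, j) = -⅓*9 = -3)
D(g) = -3 + g² + 19*g (D(g) = (g² + 19*g) - 3 = -3 + g² + 19*g)
√(D(J(-12, u(-1, 2))) - 7351) = √((-3 + (-7)² + 19*(-7)) - 7351) = √((-3 + 49 - 133) - 7351) = √(-87 - 7351) = √(-7438) = I*√7438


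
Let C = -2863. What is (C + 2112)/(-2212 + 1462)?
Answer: 751/750 ≈ 1.0013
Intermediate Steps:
(C + 2112)/(-2212 + 1462) = (-2863 + 2112)/(-2212 + 1462) = -751/(-750) = -751*(-1/750) = 751/750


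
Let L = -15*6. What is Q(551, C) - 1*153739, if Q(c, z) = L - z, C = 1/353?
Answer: -54301638/353 ≈ -1.5383e+5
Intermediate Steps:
L = -90
C = 1/353 ≈ 0.0028329
Q(c, z) = -90 - z
Q(551, C) - 1*153739 = (-90 - 1*1/353) - 1*153739 = (-90 - 1/353) - 153739 = -31771/353 - 153739 = -54301638/353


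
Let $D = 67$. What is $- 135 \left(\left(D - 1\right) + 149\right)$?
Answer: $-29025$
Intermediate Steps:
$- 135 \left(\left(D - 1\right) + 149\right) = - 135 \left(\left(67 - 1\right) + 149\right) = - 135 \left(66 + 149\right) = \left(-135\right) 215 = -29025$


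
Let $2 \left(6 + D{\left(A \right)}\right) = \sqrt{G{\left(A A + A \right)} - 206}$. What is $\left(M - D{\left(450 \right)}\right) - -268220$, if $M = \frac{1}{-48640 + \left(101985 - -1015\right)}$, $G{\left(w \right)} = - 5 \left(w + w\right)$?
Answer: $\frac{14580765361}{54360} - \frac{i \sqrt{2029706}}{2} \approx 2.6823 \cdot 10^{5} - 712.34 i$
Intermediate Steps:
$G{\left(w \right)} = - 10 w$ ($G{\left(w \right)} = - 5 \cdot 2 w = - 10 w$)
$D{\left(A \right)} = -6 + \frac{\sqrt{-206 - 10 A - 10 A^{2}}}{2}$ ($D{\left(A \right)} = -6 + \frac{\sqrt{- 10 \left(A A + A\right) - 206}}{2} = -6 + \frac{\sqrt{- 10 \left(A^{2} + A\right) - 206}}{2} = -6 + \frac{\sqrt{- 10 \left(A + A^{2}\right) - 206}}{2} = -6 + \frac{\sqrt{\left(- 10 A - 10 A^{2}\right) - 206}}{2} = -6 + \frac{\sqrt{-206 - 10 A - 10 A^{2}}}{2}$)
$M = \frac{1}{54360}$ ($M = \frac{1}{-48640 + \left(101985 + 1015\right)} = \frac{1}{-48640 + 103000} = \frac{1}{54360} \approx 1.8396 \cdot 10^{-5}$)
$\left(M - D{\left(450 \right)}\right) - -268220 = \left(\frac{1}{54360} - \left(-6 + \frac{\sqrt{2} \sqrt{-103 - 2250 \left(1 + 450\right)}}{2}\right)\right) - -268220 = \left(\frac{1}{54360} - \left(-6 + \frac{\sqrt{2} \sqrt{-103 - 2250 \cdot 451}}{2}\right)\right) + 268220 = \left(\frac{1}{54360} - \left(-6 + \frac{\sqrt{2} \sqrt{-103 - 1014750}}{2}\right)\right) + 268220 = \left(\frac{1}{54360} - \left(-6 + \frac{\sqrt{2} \sqrt{-1014853}}{2}\right)\right) + 268220 = \left(\frac{1}{54360} - \left(-6 + \frac{\sqrt{2} i \sqrt{1014853}}{2}\right)\right) + 268220 = \left(\frac{1}{54360} - \left(-6 + \frac{i \sqrt{2029706}}{2}\right)\right) + 268220 = \left(\frac{1}{54360} + \left(6 - \frac{i \sqrt{2029706}}{2}\right)\right) + 268220 = \left(\frac{326161}{54360} - \frac{i \sqrt{2029706}}{2}\right) + 268220 = \frac{14580765361}{54360} - \frac{i \sqrt{2029706}}{2}$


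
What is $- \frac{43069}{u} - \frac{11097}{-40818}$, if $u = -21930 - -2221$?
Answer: $\frac{658900405}{268160654} \approx 2.4571$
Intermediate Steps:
$u = -19709$ ($u = -21930 + 2221 = -19709$)
$- \frac{43069}{u} - \frac{11097}{-40818} = - \frac{43069}{-19709} - \frac{11097}{-40818} = \left(-43069\right) \left(- \frac{1}{19709}\right) - - \frac{3699}{13606} = \frac{43069}{19709} + \frac{3699}{13606} = \frac{658900405}{268160654}$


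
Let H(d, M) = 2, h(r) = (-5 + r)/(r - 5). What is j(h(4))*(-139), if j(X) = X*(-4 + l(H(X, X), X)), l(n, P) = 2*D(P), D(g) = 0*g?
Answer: 556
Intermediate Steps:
D(g) = 0
h(r) = 1 (h(r) = (-5 + r)/(-5 + r) = 1)
l(n, P) = 0 (l(n, P) = 2*0 = 0)
j(X) = -4*X (j(X) = X*(-4 + 0) = X*(-4) = -4*X)
j(h(4))*(-139) = -4*1*(-139) = -4*(-139) = 556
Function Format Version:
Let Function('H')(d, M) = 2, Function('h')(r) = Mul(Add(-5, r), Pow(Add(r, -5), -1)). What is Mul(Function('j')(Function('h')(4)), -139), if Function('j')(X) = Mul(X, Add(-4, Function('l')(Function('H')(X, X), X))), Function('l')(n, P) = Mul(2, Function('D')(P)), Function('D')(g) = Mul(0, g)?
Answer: 556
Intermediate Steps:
Function('D')(g) = 0
Function('h')(r) = 1 (Function('h')(r) = Mul(Add(-5, r), Pow(Add(-5, r), -1)) = 1)
Function('l')(n, P) = 0 (Function('l')(n, P) = Mul(2, 0) = 0)
Function('j')(X) = Mul(-4, X) (Function('j')(X) = Mul(X, Add(-4, 0)) = Mul(X, -4) = Mul(-4, X))
Mul(Function('j')(Function('h')(4)), -139) = Mul(Mul(-4, 1), -139) = Mul(-4, -139) = 556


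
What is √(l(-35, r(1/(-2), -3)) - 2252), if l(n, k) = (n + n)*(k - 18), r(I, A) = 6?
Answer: 2*I*√353 ≈ 37.577*I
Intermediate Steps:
l(n, k) = 2*n*(-18 + k) (l(n, k) = (2*n)*(-18 + k) = 2*n*(-18 + k))
√(l(-35, r(1/(-2), -3)) - 2252) = √(2*(-35)*(-18 + 6) - 2252) = √(2*(-35)*(-12) - 2252) = √(840 - 2252) = √(-1412) = 2*I*√353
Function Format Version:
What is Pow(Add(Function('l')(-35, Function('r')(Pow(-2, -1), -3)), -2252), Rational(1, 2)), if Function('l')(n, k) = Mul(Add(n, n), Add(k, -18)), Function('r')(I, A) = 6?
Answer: Mul(2, I, Pow(353, Rational(1, 2))) ≈ Mul(37.577, I)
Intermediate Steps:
Function('l')(n, k) = Mul(2, n, Add(-18, k)) (Function('l')(n, k) = Mul(Mul(2, n), Add(-18, k)) = Mul(2, n, Add(-18, k)))
Pow(Add(Function('l')(-35, Function('r')(Pow(-2, -1), -3)), -2252), Rational(1, 2)) = Pow(Add(Mul(2, -35, Add(-18, 6)), -2252), Rational(1, 2)) = Pow(Add(Mul(2, -35, -12), -2252), Rational(1, 2)) = Pow(Add(840, -2252), Rational(1, 2)) = Pow(-1412, Rational(1, 2)) = Mul(2, I, Pow(353, Rational(1, 2)))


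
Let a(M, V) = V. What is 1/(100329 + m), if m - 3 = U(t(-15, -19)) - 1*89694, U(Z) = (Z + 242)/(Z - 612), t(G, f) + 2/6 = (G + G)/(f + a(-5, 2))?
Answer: 31139/331244267 ≈ 9.4006e-5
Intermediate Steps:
t(G, f) = -1/3 + 2*G/(2 + f) (t(G, f) = -1/3 + (G + G)/(f + 2) = -1/3 + (2*G)/(2 + f) = -1/3 + 2*G/(2 + f))
U(Z) = (242 + Z)/(-612 + Z)
m = -2792900464/31139 (m = 3 + ((242 + (-2 - 1*(-19) + 6*(-15))/(3*(2 - 19)))/(-612 + (-2 - 1*(-19) + 6*(-15))/(3*(2 - 19))) - 1*89694) = 3 + ((242 + (1/3)*(-2 + 19 - 90)/(-17))/(-612 + (1/3)*(-2 + 19 - 90)/(-17)) - 89694) = 3 + ((242 + (1/3)*(-1/17)*(-73))/(-612 + (1/3)*(-1/17)*(-73)) - 89694) = 3 + ((242 + 73/51)/(-612 + 73/51) - 89694) = 3 + ((12415/51)/(-31139/51) - 89694) = 3 + (-51/31139*12415/51 - 89694) = 3 + (-12415/31139 - 89694) = 3 - 2792993881/31139 = -2792900464/31139 ≈ -89691.)
1/(100329 + m) = 1/(100329 - 2792900464/31139) = 1/(331244267/31139) = 31139/331244267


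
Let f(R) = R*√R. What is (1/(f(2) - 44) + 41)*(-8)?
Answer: -79004/241 + 2*√2/241 ≈ -327.81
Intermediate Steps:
f(R) = R^(3/2)
(1/(f(2) - 44) + 41)*(-8) = (1/(2^(3/2) - 44) + 41)*(-8) = (1/(2*√2 - 44) + 41)*(-8) = (1/(-44 + 2*√2) + 41)*(-8) = (41 + 1/(-44 + 2*√2))*(-8) = -328 - 8/(-44 + 2*√2)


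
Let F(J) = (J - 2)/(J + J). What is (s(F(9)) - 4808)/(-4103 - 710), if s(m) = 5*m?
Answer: 86509/86634 ≈ 0.99856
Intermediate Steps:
F(J) = (-2 + J)/(2*J) (F(J) = (-2 + J)/((2*J)) = (-2 + J)*(1/(2*J)) = (-2 + J)/(2*J))
(s(F(9)) - 4808)/(-4103 - 710) = (5*((½)*(-2 + 9)/9) - 4808)/(-4103 - 710) = (5*((½)*(⅑)*7) - 4808)/(-4813) = (5*(7/18) - 4808)*(-1/4813) = (35/18 - 4808)*(-1/4813) = -86509/18*(-1/4813) = 86509/86634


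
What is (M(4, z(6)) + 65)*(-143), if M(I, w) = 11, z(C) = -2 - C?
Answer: -10868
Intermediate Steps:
(M(4, z(6)) + 65)*(-143) = (11 + 65)*(-143) = 76*(-143) = -10868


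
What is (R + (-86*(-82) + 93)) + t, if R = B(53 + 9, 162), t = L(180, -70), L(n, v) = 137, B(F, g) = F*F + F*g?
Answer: 21170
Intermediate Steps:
B(F, g) = F² + F*g
t = 137
R = 13888 (R = (53 + 9)*((53 + 9) + 162) = 62*(62 + 162) = 62*224 = 13888)
(R + (-86*(-82) + 93)) + t = (13888 + (-86*(-82) + 93)) + 137 = (13888 + (7052 + 93)) + 137 = (13888 + 7145) + 137 = 21033 + 137 = 21170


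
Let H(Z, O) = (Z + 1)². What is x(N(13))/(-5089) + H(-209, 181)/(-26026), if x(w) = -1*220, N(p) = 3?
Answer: -12948/7997 ≈ -1.6191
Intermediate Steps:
H(Z, O) = (1 + Z)²
x(w) = -220
x(N(13))/(-5089) + H(-209, 181)/(-26026) = -220/(-5089) + (1 - 209)²/(-26026) = -220*(-1/5089) + (-208)²*(-1/26026) = 220/5089 + 43264*(-1/26026) = 220/5089 - 128/77 = -12948/7997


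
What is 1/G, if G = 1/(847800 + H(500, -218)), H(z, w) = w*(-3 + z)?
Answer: 739454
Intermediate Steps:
G = 1/739454 (G = 1/(847800 - 218*(-3 + 500)) = 1/(847800 - 218*497) = 1/(847800 - 108346) = 1/739454 ≈ 1.3523e-6)
1/G = 1/(1/739454) = 739454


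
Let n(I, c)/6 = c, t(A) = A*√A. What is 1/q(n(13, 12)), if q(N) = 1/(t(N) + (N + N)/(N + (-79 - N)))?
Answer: -144/79 + 432*√2 ≈ 609.12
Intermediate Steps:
t(A) = A^(3/2)
n(I, c) = 6*c
q(N) = 1/(N^(3/2) - 2*N/79) (q(N) = 1/(N^(3/2) + (N + N)/(N + (-79 - N))) = 1/(N^(3/2) + (2*N)/(-79)) = 1/(N^(3/2) + (2*N)*(-1/79)) = 1/(N^(3/2) - 2*N/79))
1/q(n(13, 12)) = 1/(79/(-12*12 + 79*(6*12)^(3/2))) = 1/(79/(-2*72 + 79*72^(3/2))) = 1/(79/(-144 + 79*(432*√2))) = 1/(79/(-144 + 34128*√2)) = -144/79 + 432*√2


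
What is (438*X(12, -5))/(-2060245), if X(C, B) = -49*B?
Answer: -21462/412049 ≈ -0.052086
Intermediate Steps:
(438*X(12, -5))/(-2060245) = (438*(-49*(-5)))/(-2060245) = (438*245)*(-1/2060245) = 107310*(-1/2060245) = -21462/412049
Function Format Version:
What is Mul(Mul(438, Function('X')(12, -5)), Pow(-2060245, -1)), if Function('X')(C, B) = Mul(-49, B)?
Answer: Rational(-21462, 412049) ≈ -0.052086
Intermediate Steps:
Mul(Mul(438, Function('X')(12, -5)), Pow(-2060245, -1)) = Mul(Mul(438, Mul(-49, -5)), Pow(-2060245, -1)) = Mul(Mul(438, 245), Rational(-1, 2060245)) = Mul(107310, Rational(-1, 2060245)) = Rational(-21462, 412049)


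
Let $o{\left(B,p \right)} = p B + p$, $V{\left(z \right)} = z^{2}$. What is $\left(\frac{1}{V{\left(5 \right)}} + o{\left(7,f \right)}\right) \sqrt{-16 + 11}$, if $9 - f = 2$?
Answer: $\frac{1401 i \sqrt{5}}{25} \approx 125.31 i$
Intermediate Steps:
$f = 7$ ($f = 9 - 2 = 7$)
$o{\left(B,p \right)} = p + B p$ ($o{\left(B,p \right)} = B p + p = p + B p$)
$\left(\frac{1}{V{\left(5 \right)}} + o{\left(7,f \right)}\right) \sqrt{-16 + 11} = \left(\frac{1}{5^{2}} + 7 \left(1 + 7\right)\right) \sqrt{-16 + 11} = \left(\frac{1}{25} + 7 \cdot 8\right) \sqrt{-5} = \left(\frac{1}{25} + 56\right) i \sqrt{5} = \frac{1401 i \sqrt{5}}{25}$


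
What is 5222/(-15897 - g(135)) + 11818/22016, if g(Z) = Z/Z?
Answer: 18228753/87502592 ≈ 0.20832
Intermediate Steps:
g(Z) = 1
5222/(-15897 - g(135)) + 11818/22016 = 5222/(-15897 - 1*1) + 11818/22016 = 5222/(-15897 - 1) + 11818*(1/22016) = 5222/(-15898) + 5909/11008 = 5222*(-1/15898) + 5909/11008 = -2611/7949 + 5909/11008 = 18228753/87502592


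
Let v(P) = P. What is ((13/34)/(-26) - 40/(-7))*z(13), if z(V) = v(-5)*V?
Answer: -176345/476 ≈ -370.47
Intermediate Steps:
z(V) = -5*V
((13/34)/(-26) - 40/(-7))*z(13) = ((13/34)/(-26) - 40/(-7))*(-5*13) = ((13*(1/34))*(-1/26) - 40*(-⅐))*(-65) = ((13/34)*(-1/26) + 40/7)*(-65) = (-1/68 + 40/7)*(-65) = (2713/476)*(-65) = -176345/476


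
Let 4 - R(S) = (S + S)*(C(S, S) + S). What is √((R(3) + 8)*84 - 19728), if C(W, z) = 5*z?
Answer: 12*I*√193 ≈ 166.71*I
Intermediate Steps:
R(S) = 4 - 12*S² (R(S) = 4 - (S + S)*(5*S + S) = 4 - 2*S*6*S = 4 - 12*S²)
√((R(3) + 8)*84 - 19728) = √(((4 - 12*3²) + 8)*84 - 19728) = √(((4 - 12*9) + 8)*84 - 19728) = √(((4 - 108) + 8)*84 - 19728) = √((-104 + 8)*84 - 19728) = √(-96*84 - 19728) = √(-8064 - 19728) = √(-27792) = 12*I*√193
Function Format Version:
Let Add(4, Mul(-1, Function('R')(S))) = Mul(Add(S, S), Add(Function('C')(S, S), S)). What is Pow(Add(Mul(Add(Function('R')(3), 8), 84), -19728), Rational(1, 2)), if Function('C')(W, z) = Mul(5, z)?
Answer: Mul(12, I, Pow(193, Rational(1, 2))) ≈ Mul(166.71, I)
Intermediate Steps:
Function('R')(S) = Add(4, Mul(-12, Pow(S, 2))) (Function('R')(S) = Add(4, Mul(-1, Mul(Add(S, S), Add(Mul(5, S), S)))) = Add(4, Mul(-1, Mul(Mul(2, S), Mul(6, S)))) = Add(4, Mul(-1, Mul(12, Pow(S, 2)))) = Add(4, Mul(-12, Pow(S, 2))))
Pow(Add(Mul(Add(Function('R')(3), 8), 84), -19728), Rational(1, 2)) = Pow(Add(Mul(Add(Add(4, Mul(-12, Pow(3, 2))), 8), 84), -19728), Rational(1, 2)) = Pow(Add(Mul(Add(Add(4, Mul(-12, 9)), 8), 84), -19728), Rational(1, 2)) = Pow(Add(Mul(Add(Add(4, -108), 8), 84), -19728), Rational(1, 2)) = Pow(Add(Mul(Add(-104, 8), 84), -19728), Rational(1, 2)) = Pow(Add(Mul(-96, 84), -19728), Rational(1, 2)) = Pow(Add(-8064, -19728), Rational(1, 2)) = Pow(-27792, Rational(1, 2)) = Mul(12, I, Pow(193, Rational(1, 2)))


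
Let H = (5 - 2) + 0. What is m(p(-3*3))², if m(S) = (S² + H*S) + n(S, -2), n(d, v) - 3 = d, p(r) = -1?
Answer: 0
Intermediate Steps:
n(d, v) = 3 + d
H = 3 (H = 3 + 0 = 3)
m(S) = 3 + S² + 4*S (m(S) = (S² + 3*S) + (3 + S) = 3 + S² + 4*S)
m(p(-3*3))² = (3 + (-1)² + 4*(-1))² = (3 + 1 - 4)² = 0² = 0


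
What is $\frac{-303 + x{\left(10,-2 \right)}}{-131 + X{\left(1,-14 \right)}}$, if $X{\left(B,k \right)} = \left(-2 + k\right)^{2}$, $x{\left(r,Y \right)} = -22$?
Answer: $- \frac{13}{5} \approx -2.6$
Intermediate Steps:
$\frac{-303 + x{\left(10,-2 \right)}}{-131 + X{\left(1,-14 \right)}} = \frac{-303 - 22}{-131 + \left(-2 - 14\right)^{2}} = - \frac{325}{-131 + \left(-16\right)^{2}} = - \frac{325}{-131 + 256} = - \frac{325}{125} = \left(-325\right) \frac{1}{125} = - \frac{13}{5}$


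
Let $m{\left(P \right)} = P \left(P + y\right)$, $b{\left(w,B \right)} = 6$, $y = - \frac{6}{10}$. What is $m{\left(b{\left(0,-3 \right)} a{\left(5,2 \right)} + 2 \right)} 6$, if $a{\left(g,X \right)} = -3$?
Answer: $\frac{7968}{5} \approx 1593.6$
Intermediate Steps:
$y = - \frac{3}{5}$ ($y = \left(-6\right) \frac{1}{10} = - \frac{3}{5} \approx -0.6$)
$m{\left(P \right)} = P \left(- \frac{3}{5} + P\right)$ ($m{\left(P \right)} = P \left(P - \frac{3}{5}\right) = P \left(- \frac{3}{5} + P\right)$)
$m{\left(b{\left(0,-3 \right)} a{\left(5,2 \right)} + 2 \right)} 6 = \frac{\left(6 \left(-3\right) + 2\right) \left(-3 + 5 \left(6 \left(-3\right) + 2\right)\right)}{5} \cdot 6 = \frac{\left(-18 + 2\right) \left(-3 + 5 \left(-18 + 2\right)\right)}{5} \cdot 6 = \frac{1}{5} \left(-16\right) \left(-3 + 5 \left(-16\right)\right) 6 = \frac{1}{5} \left(-16\right) \left(-3 - 80\right) 6 = \frac{1}{5} \left(-16\right) \left(-83\right) 6 = \frac{1328}{5} \cdot 6 = \frac{7968}{5}$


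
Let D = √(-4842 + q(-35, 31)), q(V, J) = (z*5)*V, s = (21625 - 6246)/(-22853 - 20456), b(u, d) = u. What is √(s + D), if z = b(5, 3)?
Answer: √(-13592839 + 38278969*I*√5717)/6187 ≈ 6.1342 + 6.1631*I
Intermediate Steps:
z = 5
s = -2197/6187 (s = 15379/(-43309) = 15379*(-1/43309) = -2197/6187 ≈ -0.35510)
q(V, J) = 25*V (q(V, J) = (5*5)*V = 25*V)
D = I*√5717 (D = √(-4842 + 25*(-35)) = √(-4842 - 875) = √(-5717) = I*√5717 ≈ 75.611*I)
√(s + D) = √(-2197/6187 + I*√5717)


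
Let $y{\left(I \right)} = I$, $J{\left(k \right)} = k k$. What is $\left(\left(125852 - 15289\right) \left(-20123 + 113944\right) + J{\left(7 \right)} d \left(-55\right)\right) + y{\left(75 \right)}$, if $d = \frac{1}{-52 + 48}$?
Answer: $\frac{41492527887}{4} \approx 1.0373 \cdot 10^{10}$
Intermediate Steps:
$d = - \frac{1}{4}$ ($d = \frac{1}{-4} = - \frac{1}{4} \approx -0.25$)
$J{\left(k \right)} = k^{2}$
$\left(\left(125852 - 15289\right) \left(-20123 + 113944\right) + J{\left(7 \right)} d \left(-55\right)\right) + y{\left(75 \right)} = \left(\left(125852 - 15289\right) \left(-20123 + 113944\right) + 7^{2} \left(- \frac{1}{4}\right) \left(-55\right)\right) + 75 = \left(110563 \cdot 93821 + 49 \left(- \frac{1}{4}\right) \left(-55\right)\right) + 75 = \left(10373131223 - - \frac{2695}{4}\right) + 75 = \left(10373131223 + \frac{2695}{4}\right) + 75 = \frac{41492527587}{4} + 75 = \frac{41492527887}{4}$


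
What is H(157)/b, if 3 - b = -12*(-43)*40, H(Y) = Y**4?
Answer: -607573201/20637 ≈ -29441.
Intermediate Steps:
b = -20637 (b = 3 - (-12*(-43))*40 = 3 - 516*40 = 3 - 1*20640 = 3 - 20640 = -20637)
H(157)/b = 157**4/(-20637) = 607573201*(-1/20637) = -607573201/20637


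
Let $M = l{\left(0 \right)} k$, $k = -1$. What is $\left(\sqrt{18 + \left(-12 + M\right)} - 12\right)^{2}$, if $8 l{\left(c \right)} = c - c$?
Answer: $\left(12 - \sqrt{6}\right)^{2} \approx 91.212$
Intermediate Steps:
$l{\left(c \right)} = 0$ ($l{\left(c \right)} = \frac{c - c}{8} = \frac{1}{8} \cdot 0 = 0$)
$M = 0$ ($M = 0 \left(-1\right) = 0$)
$\left(\sqrt{18 + \left(-12 + M\right)} - 12\right)^{2} = \left(\sqrt{18 + \left(-12 + 0\right)} - 12\right)^{2} = \left(\sqrt{18 - 12} - 12\right)^{2} = \left(\sqrt{6} - 12\right)^{2} = \left(-12 + \sqrt{6}\right)^{2}$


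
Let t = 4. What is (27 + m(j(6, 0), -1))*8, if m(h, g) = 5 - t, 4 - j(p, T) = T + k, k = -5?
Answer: 224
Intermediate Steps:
j(p, T) = 9 - T (j(p, T) = 4 - (T - 5) = 4 - (-5 + T) = 4 + (5 - T) = 9 - T)
m(h, g) = 1 (m(h, g) = 5 - 1*4 = 5 - 4 = 1)
(27 + m(j(6, 0), -1))*8 = (27 + 1)*8 = 28*8 = 224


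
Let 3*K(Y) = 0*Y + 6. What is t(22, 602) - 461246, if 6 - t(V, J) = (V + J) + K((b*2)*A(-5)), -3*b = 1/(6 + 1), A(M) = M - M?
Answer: -461866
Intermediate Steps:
A(M) = 0
b = -1/21 (b = -1/(3*(6 + 1)) = -1/3/7 = -1/3*1/7 = -1/21 ≈ -0.047619)
K(Y) = 2 (K(Y) = (0*Y + 6)/3 = (0 + 6)/3 = (1/3)*6 = 2)
t(V, J) = 4 - J - V (t(V, J) = 6 - ((V + J) + 2) = 6 - ((J + V) + 2) = 6 - (2 + J + V) = 6 + (-2 - J - V) = 4 - J - V)
t(22, 602) - 461246 = (4 - 1*602 - 1*22) - 461246 = (4 - 602 - 22) - 461246 = -620 - 461246 = -461866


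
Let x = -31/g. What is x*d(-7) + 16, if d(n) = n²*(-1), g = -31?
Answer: -33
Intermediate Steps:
d(n) = -n²
x = 1 (x = -31/(-31) = -31*(-1/31) = 1)
x*d(-7) + 16 = 1*(-1*(-7)²) + 16 = 1*(-1*49) + 16 = 1*(-49) + 16 = -49 + 16 = -33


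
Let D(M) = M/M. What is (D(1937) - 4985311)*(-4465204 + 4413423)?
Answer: 258144337110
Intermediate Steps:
D(M) = 1
(D(1937) - 4985311)*(-4465204 + 4413423) = (1 - 4985311)*(-4465204 + 4413423) = -4985310*(-51781) = 258144337110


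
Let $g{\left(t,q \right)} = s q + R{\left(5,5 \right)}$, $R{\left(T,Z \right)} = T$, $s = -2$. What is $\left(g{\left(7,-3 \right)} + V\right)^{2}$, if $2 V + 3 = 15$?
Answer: $289$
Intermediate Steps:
$V = 6$ ($V = - \frac{3}{2} + \frac{1}{2} \cdot 15 = - \frac{3}{2} + \frac{15}{2} = 6$)
$g{\left(t,q \right)} = 5 - 2 q$ ($g{\left(t,q \right)} = - 2 q + 5 = 5 - 2 q$)
$\left(g{\left(7,-3 \right)} + V\right)^{2} = \left(\left(5 - -6\right) + 6\right)^{2} = \left(\left(5 + 6\right) + 6\right)^{2} = \left(11 + 6\right)^{2} = 17^{2} = 289$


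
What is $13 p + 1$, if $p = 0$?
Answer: $1$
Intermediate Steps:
$13 p + 1 = 13 \cdot 0 + 1 = 0 + 1 = 1$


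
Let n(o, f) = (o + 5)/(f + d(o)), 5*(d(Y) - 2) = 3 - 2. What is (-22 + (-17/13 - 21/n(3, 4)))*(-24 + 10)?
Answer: 144081/260 ≈ 554.16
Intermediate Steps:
d(Y) = 11/5 (d(Y) = 2 + (3 - 2)/5 = 2 + (⅕)*1 = 2 + ⅕ = 11/5)
n(o, f) = (5 + o)/(11/5 + f) (n(o, f) = (o + 5)/(f + 11/5) = (5 + o)/(11/5 + f))
(-22 + (-17/13 - 21/n(3, 4)))*(-24 + 10) = (-22 + (-17/13 - 21*(11 + 5*4)/(5*(5 + 3))))*(-24 + 10) = (-22 + (-17*1/13 - 21/(5*8/(11 + 20))))*(-14) = (-22 + (-17/13 - 21/(5*8/31)))*(-14) = (-22 + (-17/13 - 21/(5*(1/31)*8)))*(-14) = (-22 + (-17/13 - 21/40/31))*(-14) = (-22 + (-17/13 - 21*31/40))*(-14) = (-22 + (-17/13 - 651/40))*(-14) = (-22 - 9143/520)*(-14) = -20583/520*(-14) = 144081/260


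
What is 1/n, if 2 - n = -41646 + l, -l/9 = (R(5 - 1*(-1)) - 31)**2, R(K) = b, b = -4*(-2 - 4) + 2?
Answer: 1/41873 ≈ 2.3882e-5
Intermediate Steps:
b = 26 (b = -4*(-6) + 2 = -2*(-12) + 2 = 24 + 2 = 26)
R(K) = 26
l = -225 (l = -9*(26 - 31)**2 = -9*(-5)**2 = -9*25 = -225)
n = 41873 (n = 2 - (-41646 - 225) = 2 - 1*(-41871) = 2 + 41871 = 41873)
1/n = 1/41873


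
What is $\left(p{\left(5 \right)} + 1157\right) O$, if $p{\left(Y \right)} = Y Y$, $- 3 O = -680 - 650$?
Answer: $524020$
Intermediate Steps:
$O = \frac{1330}{3}$ ($O = - \frac{-680 - 650}{3} = \left(- \frac{1}{3}\right) \left(-1330\right) = \frac{1330}{3} \approx 443.33$)
$p{\left(Y \right)} = Y^{2}$
$\left(p{\left(5 \right)} + 1157\right) O = \left(5^{2} + 1157\right) \frac{1330}{3} = \left(25 + 1157\right) \frac{1330}{3} = 1182 \cdot \frac{1330}{3} = 524020$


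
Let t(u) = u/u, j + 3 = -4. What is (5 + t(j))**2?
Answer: 36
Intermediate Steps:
j = -7 (j = -3 - 4 = -7)
t(u) = 1
(5 + t(j))**2 = (5 + 1)**2 = 6**2 = 36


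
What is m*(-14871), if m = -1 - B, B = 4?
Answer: 74355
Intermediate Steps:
m = -5 (m = -1 - 1*4 = -1 - 4 = -5)
m*(-14871) = -5*(-14871) = 74355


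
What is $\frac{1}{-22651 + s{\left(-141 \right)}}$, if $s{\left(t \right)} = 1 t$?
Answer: $- \frac{1}{22792} \approx -4.3875 \cdot 10^{-5}$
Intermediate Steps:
$s{\left(t \right)} = t$
$\frac{1}{-22651 + s{\left(-141 \right)}} = \frac{1}{-22651 - 141} = \frac{1}{-22792} = - \frac{1}{22792}$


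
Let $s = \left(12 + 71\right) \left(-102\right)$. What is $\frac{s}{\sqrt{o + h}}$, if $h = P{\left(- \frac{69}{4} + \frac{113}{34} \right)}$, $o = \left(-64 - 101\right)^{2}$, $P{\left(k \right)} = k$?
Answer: $- \frac{16932 \sqrt{31456001}}{1850353} \approx -51.322$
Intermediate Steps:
$o = 27225$ ($o = \left(-165\right)^{2} = 27225$)
$h = - \frac{947}{68}$ ($h = - \frac{69}{4} + \frac{113}{34} = - \frac{947}{68} \approx -13.926$)
$s = -8466$ ($s = 83 \left(-102\right) = -8466$)
$\frac{s}{\sqrt{o + h}} = - \frac{8466}{\sqrt{27225 - \frac{947}{68}}} = - \frac{8466}{\sqrt{\frac{1850353}{68}}} = - \frac{8466}{\frac{1}{34} \sqrt{31456001}} = - 8466 \frac{2 \sqrt{31456001}}{1850353} = - \frac{16932 \sqrt{31456001}}{1850353}$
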